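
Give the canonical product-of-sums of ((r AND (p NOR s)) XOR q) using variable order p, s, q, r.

ΠM(0, 3, 4, 5, 8, 9, 12, 13) = (p OR s OR q OR r) AND (p OR s OR NOT q OR NOT r) AND (p OR NOT s OR q OR r) AND (p OR NOT s OR q OR NOT r) AND (NOT p OR s OR q OR r) AND (NOT p OR s OR q OR NOT r) AND (NOT p OR NOT s OR q OR r) AND (NOT p OR NOT s OR q OR NOT r)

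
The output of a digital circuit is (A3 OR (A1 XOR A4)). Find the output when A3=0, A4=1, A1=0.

Substituting: (0 OR (0 XOR 1))
= 1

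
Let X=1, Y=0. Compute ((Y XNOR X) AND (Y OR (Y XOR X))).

Substituting: ((0 XNOR 1) AND (0 OR (0 XOR 1)))
= 0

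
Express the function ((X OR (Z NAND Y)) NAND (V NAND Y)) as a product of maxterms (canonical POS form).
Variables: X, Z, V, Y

ΠM(0, 1, 2, 4, 6, 8, 9, 10, 12, 13, 14) = (X OR Z OR V OR Y) AND (X OR Z OR V OR NOT Y) AND (X OR Z OR NOT V OR Y) AND (X OR NOT Z OR V OR Y) AND (X OR NOT Z OR NOT V OR Y) AND (NOT X OR Z OR V OR Y) AND (NOT X OR Z OR V OR NOT Y) AND (NOT X OR Z OR NOT V OR Y) AND (NOT X OR NOT Z OR V OR Y) AND (NOT X OR NOT Z OR V OR NOT Y) AND (NOT X OR NOT Z OR NOT V OR Y)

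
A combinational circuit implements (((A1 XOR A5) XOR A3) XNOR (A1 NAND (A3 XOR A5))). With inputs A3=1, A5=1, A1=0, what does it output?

Substituting: (((0 XOR 1) XOR 1) XNOR (0 NAND (1 XOR 1)))
= 0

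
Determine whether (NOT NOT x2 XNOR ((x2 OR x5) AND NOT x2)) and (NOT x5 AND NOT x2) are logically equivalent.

Yes, they are equivalent — the two output columns agree on all 4 assignments:
x5 | x2 | Expression 1 | Expression 2
-------------------------------------
0 | 0 | 1 | 1
0 | 1 | 0 | 0
1 | 0 | 0 | 0
1 | 1 | 0 | 0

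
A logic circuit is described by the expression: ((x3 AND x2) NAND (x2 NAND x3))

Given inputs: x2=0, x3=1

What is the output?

Substituting: ((1 AND 0) NAND (0 NAND 1))
= 1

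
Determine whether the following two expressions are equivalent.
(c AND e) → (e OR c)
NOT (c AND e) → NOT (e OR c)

No, Inverse is not equivalent to original (counterexample: c=0, e=1)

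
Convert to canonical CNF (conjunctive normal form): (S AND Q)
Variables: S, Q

(S OR Q) AND (S OR NOT Q) AND (NOT S OR Q)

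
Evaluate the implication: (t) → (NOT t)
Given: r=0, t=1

Antecedent (t) = 1; consequent (NOT t) = 0.
1 → 0 = 0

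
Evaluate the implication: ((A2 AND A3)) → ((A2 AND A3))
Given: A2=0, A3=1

Antecedent ((A2 AND A3)) = 0; consequent ((A2 AND A3)) = 0.
0 → 0 = 1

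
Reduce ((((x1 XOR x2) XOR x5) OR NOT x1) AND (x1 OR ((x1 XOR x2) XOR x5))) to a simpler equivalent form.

By distribution ((E OR v) AND (E OR NOT v) = E):
= ((x1 XOR x2) XOR x5)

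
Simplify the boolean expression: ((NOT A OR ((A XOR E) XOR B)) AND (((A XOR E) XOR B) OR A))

By distribution ((E OR v) AND (E OR NOT v) = E):
= ((A XOR E) XOR B)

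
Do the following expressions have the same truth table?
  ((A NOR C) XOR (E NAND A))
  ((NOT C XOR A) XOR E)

No. Counterexample: with A=0, C=0, E=0, Expression 1 = 0 but Expression 2 = 1.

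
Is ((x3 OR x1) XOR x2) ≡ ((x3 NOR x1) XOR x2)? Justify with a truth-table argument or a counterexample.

No. Counterexample: with x2=0, x3=0, x1=0, Expression 1 = 0 but Expression 2 = 1.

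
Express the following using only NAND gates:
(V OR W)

((V NAND V) NAND (W NAND W))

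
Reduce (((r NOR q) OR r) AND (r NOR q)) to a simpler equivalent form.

By absorption (E AND (E OR v) = E):
= (r NOR q)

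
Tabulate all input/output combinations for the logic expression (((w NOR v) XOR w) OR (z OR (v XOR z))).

z | v | w | Output
------------------
0 | 0 | 0 | 1
0 | 0 | 1 | 1
0 | 1 | 0 | 1
0 | 1 | 1 | 1
1 | 0 | 0 | 1
1 | 0 | 1 | 1
1 | 1 | 0 | 1
1 | 1 | 1 | 1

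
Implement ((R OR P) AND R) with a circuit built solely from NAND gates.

((((R NAND R) NAND (P NAND P)) NAND R) NAND (((R NAND R) NAND (P NAND P)) NAND R))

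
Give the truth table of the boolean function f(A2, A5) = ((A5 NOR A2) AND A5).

A2 | A5 | Output
----------------
0 | 0 | 0
0 | 1 | 0
1 | 0 | 0
1 | 1 | 0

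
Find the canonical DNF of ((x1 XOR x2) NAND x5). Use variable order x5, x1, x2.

(NOT x5 AND NOT x1 AND NOT x2) OR (NOT x5 AND NOT x1 AND x2) OR (NOT x5 AND x1 AND NOT x2) OR (NOT x5 AND x1 AND x2) OR (x5 AND NOT x1 AND NOT x2) OR (x5 AND x1 AND x2)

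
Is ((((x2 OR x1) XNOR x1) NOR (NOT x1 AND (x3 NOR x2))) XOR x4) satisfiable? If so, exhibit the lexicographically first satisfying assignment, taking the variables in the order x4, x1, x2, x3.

x4=0, x1=0, x2=1, x3=0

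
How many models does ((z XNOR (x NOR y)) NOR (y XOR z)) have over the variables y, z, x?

Satisfying assignments: (0,0,0), (1,1,0), (1,1,1)
Count: 3 out of 8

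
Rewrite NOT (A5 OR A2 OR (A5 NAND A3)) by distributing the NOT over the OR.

NOT A5 AND NOT A2 AND NOT (A5 NAND A3)
De Morgan's: NOT(OR of terms) = AND of negations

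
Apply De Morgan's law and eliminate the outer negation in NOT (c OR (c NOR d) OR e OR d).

NOT c AND NOT (c NOR d) AND NOT e AND NOT d
De Morgan's: NOT(OR of terms) = AND of negations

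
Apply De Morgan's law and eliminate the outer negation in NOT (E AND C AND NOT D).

NOT E OR NOT C OR D
De Morgan's: NOT(AND of terms) = OR of negations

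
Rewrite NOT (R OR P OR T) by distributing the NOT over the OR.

NOT R AND NOT P AND NOT T
De Morgan's: NOT(OR of terms) = AND of negations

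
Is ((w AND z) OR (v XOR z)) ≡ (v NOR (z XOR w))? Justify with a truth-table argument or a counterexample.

No. Counterexample: with w=0, v=0, z=0, Expression 1 = 0 but Expression 2 = 1.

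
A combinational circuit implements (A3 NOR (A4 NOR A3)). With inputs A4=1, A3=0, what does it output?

Substituting: (0 NOR (1 NOR 0))
= 1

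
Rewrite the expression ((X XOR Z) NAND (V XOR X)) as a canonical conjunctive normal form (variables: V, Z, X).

(V OR Z OR NOT X) AND (NOT V OR NOT Z OR X)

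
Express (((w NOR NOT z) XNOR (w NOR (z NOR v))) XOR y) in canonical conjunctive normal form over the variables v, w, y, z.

(v OR w OR NOT y OR z) AND (v OR w OR NOT y OR NOT z) AND (v OR NOT w OR NOT y OR z) AND (v OR NOT w OR NOT y OR NOT z) AND (NOT v OR w OR y OR z) AND (NOT v OR w OR NOT y OR NOT z) AND (NOT v OR NOT w OR NOT y OR z) AND (NOT v OR NOT w OR NOT y OR NOT z)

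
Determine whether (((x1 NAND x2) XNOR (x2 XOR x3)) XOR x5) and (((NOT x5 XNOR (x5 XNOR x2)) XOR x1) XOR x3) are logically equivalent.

No. Counterexample: with x1=0, x5=0, x2=0, x3=0, Expression 1 = 0 but Expression 2 = 1.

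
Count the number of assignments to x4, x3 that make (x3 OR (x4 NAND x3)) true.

Satisfying assignments: (0,0), (0,1), (1,0), (1,1)
Count: 4 out of 4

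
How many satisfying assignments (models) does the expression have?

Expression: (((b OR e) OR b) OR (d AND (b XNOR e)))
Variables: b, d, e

Satisfying assignments: (0,0,1), (0,1,0), (0,1,1), (1,0,0), (1,0,1), (1,1,0), (1,1,1)
Count: 7 out of 8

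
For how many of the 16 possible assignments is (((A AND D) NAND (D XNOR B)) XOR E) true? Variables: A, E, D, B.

Satisfying assignments: (0,0,0,0), (0,0,0,1), (0,0,1,0), (0,0,1,1), (1,0,0,0), (1,0,0,1), (1,0,1,0), (1,1,1,1)
Count: 8 out of 16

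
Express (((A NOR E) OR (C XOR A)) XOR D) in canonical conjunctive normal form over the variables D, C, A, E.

(D OR C OR A OR NOT E) AND (D OR NOT C OR NOT A OR E) AND (D OR NOT C OR NOT A OR NOT E) AND (NOT D OR C OR A OR E) AND (NOT D OR C OR NOT A OR E) AND (NOT D OR C OR NOT A OR NOT E) AND (NOT D OR NOT C OR A OR E) AND (NOT D OR NOT C OR A OR NOT E)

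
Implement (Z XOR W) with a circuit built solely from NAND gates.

((Z NAND (Z NAND W)) NAND (W NAND (Z NAND W)))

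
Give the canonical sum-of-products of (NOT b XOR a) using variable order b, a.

Σm(0, 3) = (NOT b AND NOT a) OR (b AND a)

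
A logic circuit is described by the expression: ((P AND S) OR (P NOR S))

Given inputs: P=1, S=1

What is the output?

Substituting: ((1 AND 1) OR (1 NOR 1))
= 1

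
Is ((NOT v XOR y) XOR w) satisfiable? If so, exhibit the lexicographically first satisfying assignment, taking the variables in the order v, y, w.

v=0, y=0, w=0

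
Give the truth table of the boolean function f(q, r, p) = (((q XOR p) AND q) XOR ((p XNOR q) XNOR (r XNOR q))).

q | r | p | Output
------------------
0 | 0 | 0 | 1
0 | 0 | 1 | 0
0 | 1 | 0 | 0
0 | 1 | 1 | 1
1 | 0 | 0 | 0
1 | 0 | 1 | 0
1 | 1 | 0 | 1
1 | 1 | 1 | 1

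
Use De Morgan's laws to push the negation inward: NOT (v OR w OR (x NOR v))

NOT v AND NOT w AND NOT (x NOR v)
De Morgan's: NOT(OR of terms) = AND of negations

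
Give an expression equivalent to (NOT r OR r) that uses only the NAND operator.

(((r NAND r) NAND (r NAND r)) NAND (r NAND r))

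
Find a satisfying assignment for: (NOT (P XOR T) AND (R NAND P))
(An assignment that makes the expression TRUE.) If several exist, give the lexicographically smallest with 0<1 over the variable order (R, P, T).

R=0, P=0, T=0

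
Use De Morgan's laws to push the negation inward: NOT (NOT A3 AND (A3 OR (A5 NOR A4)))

A3 OR NOT (A3 OR (A5 NOR A4))
De Morgan's: NOT(AND of terms) = OR of negations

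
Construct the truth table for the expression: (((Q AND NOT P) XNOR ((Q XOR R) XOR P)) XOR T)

P | T | Q | R | Output
----------------------
0 | 0 | 0 | 0 | 1
0 | 0 | 0 | 1 | 0
0 | 0 | 1 | 0 | 1
0 | 0 | 1 | 1 | 0
0 | 1 | 0 | 0 | 0
0 | 1 | 0 | 1 | 1
0 | 1 | 1 | 0 | 0
0 | 1 | 1 | 1 | 1
1 | 0 | 0 | 0 | 0
1 | 0 | 0 | 1 | 1
1 | 0 | 1 | 0 | 1
1 | 0 | 1 | 1 | 0
1 | 1 | 0 | 0 | 1
1 | 1 | 0 | 1 | 0
1 | 1 | 1 | 0 | 0
1 | 1 | 1 | 1 | 1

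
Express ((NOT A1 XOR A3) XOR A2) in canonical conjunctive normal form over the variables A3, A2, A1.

(A3 OR A2 OR NOT A1) AND (A3 OR NOT A2 OR A1) AND (NOT A3 OR A2 OR A1) AND (NOT A3 OR NOT A2 OR NOT A1)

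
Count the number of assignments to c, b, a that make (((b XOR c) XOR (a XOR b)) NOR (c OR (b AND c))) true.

Satisfying assignments: (0,0,0), (0,1,0)
Count: 2 out of 8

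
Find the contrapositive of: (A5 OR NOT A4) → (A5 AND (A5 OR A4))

Contrapositive: NOT (A5 AND (A5 OR A4)) → NOT (A5 OR NOT A4)
Note: A statement and its contrapositive are logically equivalent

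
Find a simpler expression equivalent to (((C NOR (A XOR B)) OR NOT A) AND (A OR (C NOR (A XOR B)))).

By distribution ((E OR v) AND (E OR NOT v) = E):
= (C NOR (A XOR B))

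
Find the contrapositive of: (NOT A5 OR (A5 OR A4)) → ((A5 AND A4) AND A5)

Contrapositive: NOT ((A5 AND A4) AND A5) → NOT (NOT A5 OR (A5 OR A4))
Note: A statement and its contrapositive are logically equivalent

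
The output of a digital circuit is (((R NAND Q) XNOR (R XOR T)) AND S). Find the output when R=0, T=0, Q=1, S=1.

Substituting: (((0 NAND 1) XNOR (0 XOR 0)) AND 1)
= 0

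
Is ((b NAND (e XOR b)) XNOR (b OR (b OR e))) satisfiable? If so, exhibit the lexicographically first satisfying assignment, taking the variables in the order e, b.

e=1, b=0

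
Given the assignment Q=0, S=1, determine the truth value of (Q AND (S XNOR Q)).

Substituting: (0 AND (1 XNOR 0))
= 0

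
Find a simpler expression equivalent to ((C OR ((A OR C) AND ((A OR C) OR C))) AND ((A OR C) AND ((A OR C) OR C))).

By absorption (E AND (E OR v) = E) then absorption (E AND (E OR v) = E):
= (A OR C)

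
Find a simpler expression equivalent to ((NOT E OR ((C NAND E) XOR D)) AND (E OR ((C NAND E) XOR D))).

By distribution ((E OR v) AND (E OR NOT v) = E):
= ((C NAND E) XOR D)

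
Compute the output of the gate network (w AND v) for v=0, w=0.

Substituting: (0 AND 0)
= 0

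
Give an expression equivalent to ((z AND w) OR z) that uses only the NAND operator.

((((z NAND w) NAND (z NAND w)) NAND ((z NAND w) NAND (z NAND w))) NAND (z NAND z))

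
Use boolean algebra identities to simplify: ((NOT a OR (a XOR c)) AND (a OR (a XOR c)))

By distribution ((E OR v) AND (E OR NOT v) = E):
= (a XOR c)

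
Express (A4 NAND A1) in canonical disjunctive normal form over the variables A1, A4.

(NOT A1 AND NOT A4) OR (NOT A1 AND A4) OR (A1 AND NOT A4)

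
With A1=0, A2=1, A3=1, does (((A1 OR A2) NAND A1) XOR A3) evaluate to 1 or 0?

Substituting: (((0 OR 1) NAND 0) XOR 1)
= 0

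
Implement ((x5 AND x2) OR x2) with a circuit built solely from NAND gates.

((((x5 NAND x2) NAND (x5 NAND x2)) NAND ((x5 NAND x2) NAND (x5 NAND x2))) NAND (x2 NAND x2))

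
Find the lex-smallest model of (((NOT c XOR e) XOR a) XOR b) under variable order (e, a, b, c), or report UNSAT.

e=0, a=0, b=0, c=0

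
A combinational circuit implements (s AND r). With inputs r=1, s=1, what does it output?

Substituting: (1 AND 1)
= 1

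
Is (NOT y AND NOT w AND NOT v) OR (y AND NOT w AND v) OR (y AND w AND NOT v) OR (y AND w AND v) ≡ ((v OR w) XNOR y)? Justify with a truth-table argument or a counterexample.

Yes, they are equivalent — the two output columns agree on all 8 assignments:
y | w | v | Expression 1 | Expression 2
---------------------------------------
0 | 0 | 0 | 1 | 1
0 | 0 | 1 | 0 | 0
0 | 1 | 0 | 0 | 0
0 | 1 | 1 | 0 | 0
1 | 0 | 0 | 0 | 0
1 | 0 | 1 | 1 | 1
1 | 1 | 0 | 1 | 1
1 | 1 | 1 | 1 | 1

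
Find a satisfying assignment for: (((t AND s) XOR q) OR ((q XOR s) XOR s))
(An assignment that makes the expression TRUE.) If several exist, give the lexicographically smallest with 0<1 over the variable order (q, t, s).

q=0, t=1, s=1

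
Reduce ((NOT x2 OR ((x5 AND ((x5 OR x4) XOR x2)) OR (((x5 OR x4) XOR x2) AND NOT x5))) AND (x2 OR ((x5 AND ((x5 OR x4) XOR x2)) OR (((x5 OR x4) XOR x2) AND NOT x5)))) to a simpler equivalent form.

By distribution ((E OR v) AND (E OR NOT v) = E) then distribution ((E AND v) OR (E AND NOT v) = E):
= ((x5 OR x4) XOR x2)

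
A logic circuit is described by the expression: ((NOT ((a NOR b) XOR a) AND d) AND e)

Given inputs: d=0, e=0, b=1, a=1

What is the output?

Substituting: ((NOT ((1 NOR 1) XOR 1) AND 0) AND 0)
= 0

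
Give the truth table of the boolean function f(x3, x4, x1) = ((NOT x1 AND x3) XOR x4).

x3 | x4 | x1 | Output
---------------------
0 | 0 | 0 | 0
0 | 0 | 1 | 0
0 | 1 | 0 | 1
0 | 1 | 1 | 1
1 | 0 | 0 | 1
1 | 0 | 1 | 0
1 | 1 | 0 | 0
1 | 1 | 1 | 1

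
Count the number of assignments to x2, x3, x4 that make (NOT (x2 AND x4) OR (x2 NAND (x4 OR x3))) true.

Satisfying assignments: (0,0,0), (0,0,1), (0,1,0), (0,1,1), (1,0,0), (1,1,0)
Count: 6 out of 8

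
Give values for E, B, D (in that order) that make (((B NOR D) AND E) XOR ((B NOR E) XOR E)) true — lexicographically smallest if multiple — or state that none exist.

E=0, B=0, D=0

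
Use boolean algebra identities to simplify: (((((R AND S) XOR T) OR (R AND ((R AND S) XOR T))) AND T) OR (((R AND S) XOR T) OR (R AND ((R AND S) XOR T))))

By absorption (E OR (E AND v) = E) then absorption (E OR (E AND v) = E):
= ((R AND S) XOR T)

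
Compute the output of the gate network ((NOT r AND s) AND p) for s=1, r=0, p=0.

Substituting: ((NOT 0 AND 1) AND 0)
= 0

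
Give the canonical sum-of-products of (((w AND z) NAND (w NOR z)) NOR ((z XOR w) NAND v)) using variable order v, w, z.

Σm() = FALSE (no minterms)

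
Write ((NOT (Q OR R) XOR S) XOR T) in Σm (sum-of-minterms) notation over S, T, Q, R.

Σm(0, 5, 6, 7, 9, 10, 11, 12) = (NOT S AND NOT T AND NOT Q AND NOT R) OR (NOT S AND T AND NOT Q AND R) OR (NOT S AND T AND Q AND NOT R) OR (NOT S AND T AND Q AND R) OR (S AND NOT T AND NOT Q AND R) OR (S AND NOT T AND Q AND NOT R) OR (S AND NOT T AND Q AND R) OR (S AND T AND NOT Q AND NOT R)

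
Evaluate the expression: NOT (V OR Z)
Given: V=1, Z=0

Substituting: NOT (1 OR 0)
= 0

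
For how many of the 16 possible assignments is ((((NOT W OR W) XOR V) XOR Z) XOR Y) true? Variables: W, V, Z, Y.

Satisfying assignments: (0,0,0,0), (0,0,1,1), (0,1,0,1), (0,1,1,0), (1,0,0,0), (1,0,1,1), (1,1,0,1), (1,1,1,0)
Count: 8 out of 16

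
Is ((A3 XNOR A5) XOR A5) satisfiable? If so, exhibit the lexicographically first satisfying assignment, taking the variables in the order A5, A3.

A5=0, A3=0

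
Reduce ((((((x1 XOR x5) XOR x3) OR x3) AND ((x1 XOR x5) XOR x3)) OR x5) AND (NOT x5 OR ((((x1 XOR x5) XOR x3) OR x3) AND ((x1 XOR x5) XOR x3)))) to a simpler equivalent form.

By distribution ((E OR v) AND (E OR NOT v) = E) then absorption (E AND (E OR v) = E):
= ((x1 XOR x5) XOR x3)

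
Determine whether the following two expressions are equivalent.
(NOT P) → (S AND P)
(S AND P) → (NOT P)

No, Converse is not equivalent to original (counterexample: S=0, P=0, R=0)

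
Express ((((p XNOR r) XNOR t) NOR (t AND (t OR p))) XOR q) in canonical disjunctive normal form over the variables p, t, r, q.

(NOT p AND NOT t AND NOT r AND NOT q) OR (NOT p AND NOT t AND r AND q) OR (NOT p AND t AND NOT r AND q) OR (NOT p AND t AND r AND q) OR (p AND NOT t AND NOT r AND q) OR (p AND NOT t AND r AND NOT q) OR (p AND t AND NOT r AND q) OR (p AND t AND r AND q)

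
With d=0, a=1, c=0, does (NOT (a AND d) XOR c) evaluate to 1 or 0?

Substituting: (NOT (1 AND 0) XOR 0)
= 1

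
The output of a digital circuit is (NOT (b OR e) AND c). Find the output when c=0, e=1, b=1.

Substituting: (NOT (1 OR 1) AND 0)
= 0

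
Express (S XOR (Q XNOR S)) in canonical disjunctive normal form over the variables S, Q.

(NOT S AND NOT Q) OR (S AND NOT Q)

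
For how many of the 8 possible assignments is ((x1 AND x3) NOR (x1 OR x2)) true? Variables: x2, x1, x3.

Satisfying assignments: (0,0,0), (0,0,1)
Count: 2 out of 8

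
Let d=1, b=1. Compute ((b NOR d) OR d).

Substituting: ((1 NOR 1) OR 1)
= 1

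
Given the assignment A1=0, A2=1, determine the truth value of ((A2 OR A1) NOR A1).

Substituting: ((1 OR 0) NOR 0)
= 0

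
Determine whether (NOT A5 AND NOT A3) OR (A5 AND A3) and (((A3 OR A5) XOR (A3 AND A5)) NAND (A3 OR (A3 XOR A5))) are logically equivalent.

Yes, they are equivalent — the two output columns agree on all 4 assignments:
A5 | A3 | Expression 1 | Expression 2
-------------------------------------
0 | 0 | 1 | 1
0 | 1 | 0 | 0
1 | 0 | 0 | 0
1 | 1 | 1 | 1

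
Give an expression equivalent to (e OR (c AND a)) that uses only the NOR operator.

((e NOR ((c NOR c) NOR (a NOR a))) NOR (e NOR ((c NOR c) NOR (a NOR a))))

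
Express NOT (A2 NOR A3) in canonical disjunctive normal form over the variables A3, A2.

(NOT A3 AND A2) OR (A3 AND NOT A2) OR (A3 AND A2)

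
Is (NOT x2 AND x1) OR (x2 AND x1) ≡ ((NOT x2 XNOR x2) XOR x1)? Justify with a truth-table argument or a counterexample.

Yes, they are equivalent — the two output columns agree on all 4 assignments:
x2 | x1 | Expression 1 | Expression 2
-------------------------------------
0 | 0 | 0 | 0
0 | 1 | 1 | 1
1 | 0 | 0 | 0
1 | 1 | 1 | 1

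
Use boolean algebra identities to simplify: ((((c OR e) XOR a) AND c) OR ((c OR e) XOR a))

By absorption (E OR (E AND v) = E):
= ((c OR e) XOR a)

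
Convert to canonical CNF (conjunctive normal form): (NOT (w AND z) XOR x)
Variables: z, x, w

(z OR NOT x OR w) AND (z OR NOT x OR NOT w) AND (NOT z OR x OR NOT w) AND (NOT z OR NOT x OR w)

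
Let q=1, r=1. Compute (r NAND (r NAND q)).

Substituting: (1 NAND (1 NAND 1))
= 1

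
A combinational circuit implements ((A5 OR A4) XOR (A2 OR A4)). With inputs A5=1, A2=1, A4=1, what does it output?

Substituting: ((1 OR 1) XOR (1 OR 1))
= 0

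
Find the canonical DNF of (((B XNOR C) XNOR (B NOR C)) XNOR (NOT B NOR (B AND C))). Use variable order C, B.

(NOT C AND B) OR (C AND B)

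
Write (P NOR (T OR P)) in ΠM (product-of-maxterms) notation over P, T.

ΠM(1, 2, 3) = (P OR NOT T) AND (NOT P OR T) AND (NOT P OR NOT T)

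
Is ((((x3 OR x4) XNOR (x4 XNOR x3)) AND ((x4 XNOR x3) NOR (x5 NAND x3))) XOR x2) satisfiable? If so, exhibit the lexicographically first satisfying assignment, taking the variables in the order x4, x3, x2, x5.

x4=0, x3=0, x2=1, x5=0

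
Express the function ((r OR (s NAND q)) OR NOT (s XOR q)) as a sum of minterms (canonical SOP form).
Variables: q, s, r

Σm(0, 1, 2, 3, 4, 5, 6, 7) = (NOT q AND NOT s AND NOT r) OR (NOT q AND NOT s AND r) OR (NOT q AND s AND NOT r) OR (NOT q AND s AND r) OR (q AND NOT s AND NOT r) OR (q AND NOT s AND r) OR (q AND s AND NOT r) OR (q AND s AND r)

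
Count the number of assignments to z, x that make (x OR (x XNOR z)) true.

Satisfying assignments: (0,0), (0,1), (1,1)
Count: 3 out of 4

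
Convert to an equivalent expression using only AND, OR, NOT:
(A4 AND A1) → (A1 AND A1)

NOT (A4 AND A1) OR (A1 AND A1)
(Implication elimination: A → B = NOT A OR B)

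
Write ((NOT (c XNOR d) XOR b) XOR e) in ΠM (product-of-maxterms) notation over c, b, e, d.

ΠM(0, 3, 5, 6, 9, 10, 12, 15) = (c OR b OR e OR d) AND (c OR b OR NOT e OR NOT d) AND (c OR NOT b OR e OR NOT d) AND (c OR NOT b OR NOT e OR d) AND (NOT c OR b OR e OR NOT d) AND (NOT c OR b OR NOT e OR d) AND (NOT c OR NOT b OR e OR d) AND (NOT c OR NOT b OR NOT e OR NOT d)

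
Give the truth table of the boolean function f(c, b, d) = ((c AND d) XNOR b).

c | b | d | Output
------------------
0 | 0 | 0 | 1
0 | 0 | 1 | 1
0 | 1 | 0 | 0
0 | 1 | 1 | 0
1 | 0 | 0 | 1
1 | 0 | 1 | 0
1 | 1 | 0 | 0
1 | 1 | 1 | 1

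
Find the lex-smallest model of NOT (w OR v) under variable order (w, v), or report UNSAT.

w=0, v=0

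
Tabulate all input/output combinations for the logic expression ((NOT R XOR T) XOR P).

T | R | P | Output
------------------
0 | 0 | 0 | 1
0 | 0 | 1 | 0
0 | 1 | 0 | 0
0 | 1 | 1 | 1
1 | 0 | 0 | 0
1 | 0 | 1 | 1
1 | 1 | 0 | 1
1 | 1 | 1 | 0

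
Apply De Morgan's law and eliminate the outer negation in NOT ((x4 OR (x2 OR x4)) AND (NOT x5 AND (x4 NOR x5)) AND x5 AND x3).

NOT (x4 OR (x2 OR x4)) OR NOT (NOT x5 AND (x4 NOR x5)) OR NOT x5 OR NOT x3
De Morgan's: NOT(AND of terms) = OR of negations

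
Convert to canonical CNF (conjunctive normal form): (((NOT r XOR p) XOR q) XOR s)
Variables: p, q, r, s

(p OR q OR r OR NOT s) AND (p OR q OR NOT r OR s) AND (p OR NOT q OR r OR s) AND (p OR NOT q OR NOT r OR NOT s) AND (NOT p OR q OR r OR s) AND (NOT p OR q OR NOT r OR NOT s) AND (NOT p OR NOT q OR r OR NOT s) AND (NOT p OR NOT q OR NOT r OR s)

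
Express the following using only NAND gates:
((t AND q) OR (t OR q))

((((t NAND q) NAND (t NAND q)) NAND ((t NAND q) NAND (t NAND q))) NAND (((t NAND t) NAND (q NAND q)) NAND ((t NAND t) NAND (q NAND q))))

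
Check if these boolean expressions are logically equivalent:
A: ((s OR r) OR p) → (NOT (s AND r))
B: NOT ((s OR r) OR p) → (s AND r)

No, Inverse is not equivalent to original (counterexample: r=0, s=0, p=0)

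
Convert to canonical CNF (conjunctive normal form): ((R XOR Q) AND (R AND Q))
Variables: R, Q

(R OR Q) AND (R OR NOT Q) AND (NOT R OR Q) AND (NOT R OR NOT Q)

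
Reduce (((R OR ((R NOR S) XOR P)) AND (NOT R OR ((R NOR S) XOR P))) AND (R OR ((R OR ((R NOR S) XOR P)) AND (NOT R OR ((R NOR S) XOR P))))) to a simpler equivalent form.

By absorption (E AND (E OR v) = E) then distribution ((E OR v) AND (E OR NOT v) = E):
= ((R NOR S) XOR P)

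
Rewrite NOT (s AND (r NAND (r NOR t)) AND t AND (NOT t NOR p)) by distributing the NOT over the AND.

NOT s OR NOT (r NAND (r NOR t)) OR NOT t OR NOT (NOT t NOR p)
De Morgan's: NOT(AND of terms) = OR of negations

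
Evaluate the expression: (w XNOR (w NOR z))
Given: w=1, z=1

Substituting: (1 XNOR (1 NOR 1))
= 0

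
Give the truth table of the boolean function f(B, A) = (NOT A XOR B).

B | A | Output
--------------
0 | 0 | 1
0 | 1 | 0
1 | 0 | 0
1 | 1 | 1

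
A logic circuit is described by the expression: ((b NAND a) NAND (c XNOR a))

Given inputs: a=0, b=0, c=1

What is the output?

Substituting: ((0 NAND 0) NAND (1 XNOR 0))
= 1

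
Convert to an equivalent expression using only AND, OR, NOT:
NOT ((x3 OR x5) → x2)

(x3 OR x5) AND NOT x2
(Negated implication: NOT(A → B) = A AND NOT B)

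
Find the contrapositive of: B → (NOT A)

Contrapositive: A → NOT B
Note: A statement and its contrapositive are logically equivalent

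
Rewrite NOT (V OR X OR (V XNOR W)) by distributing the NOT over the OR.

NOT V AND NOT X AND NOT (V XNOR W)
De Morgan's: NOT(OR of terms) = AND of negations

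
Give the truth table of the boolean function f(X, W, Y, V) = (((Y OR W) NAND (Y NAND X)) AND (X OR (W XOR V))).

X | W | Y | V | Output
----------------------
0 | 0 | 0 | 0 | 0
0 | 0 | 0 | 1 | 1
0 | 0 | 1 | 0 | 0
0 | 0 | 1 | 1 | 0
0 | 1 | 0 | 0 | 0
0 | 1 | 0 | 1 | 0
0 | 1 | 1 | 0 | 0
0 | 1 | 1 | 1 | 0
1 | 0 | 0 | 0 | 1
1 | 0 | 0 | 1 | 1
1 | 0 | 1 | 0 | 1
1 | 0 | 1 | 1 | 1
1 | 1 | 0 | 0 | 0
1 | 1 | 0 | 1 | 0
1 | 1 | 1 | 0 | 1
1 | 1 | 1 | 1 | 1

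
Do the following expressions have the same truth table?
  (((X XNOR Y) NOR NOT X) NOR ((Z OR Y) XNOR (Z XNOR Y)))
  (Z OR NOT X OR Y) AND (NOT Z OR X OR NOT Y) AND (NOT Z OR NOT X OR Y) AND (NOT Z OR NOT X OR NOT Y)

Yes, they are equivalent — the two output columns agree on all 8 assignments:
Z | X | Y | Expression 1 | Expression 2
---------------------------------------
0 | 0 | 0 | 1 | 1
0 | 0 | 1 | 1 | 1
0 | 1 | 0 | 0 | 0
0 | 1 | 1 | 1 | 1
1 | 0 | 0 | 1 | 1
1 | 0 | 1 | 0 | 0
1 | 1 | 0 | 0 | 0
1 | 1 | 1 | 0 | 0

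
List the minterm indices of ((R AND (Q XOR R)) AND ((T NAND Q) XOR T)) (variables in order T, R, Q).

Σm(2) = (NOT T AND R AND NOT Q)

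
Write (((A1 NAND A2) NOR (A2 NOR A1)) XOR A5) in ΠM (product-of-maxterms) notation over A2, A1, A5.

ΠM(0, 2, 4, 7) = (A2 OR A1 OR A5) AND (A2 OR NOT A1 OR A5) AND (NOT A2 OR A1 OR A5) AND (NOT A2 OR NOT A1 OR NOT A5)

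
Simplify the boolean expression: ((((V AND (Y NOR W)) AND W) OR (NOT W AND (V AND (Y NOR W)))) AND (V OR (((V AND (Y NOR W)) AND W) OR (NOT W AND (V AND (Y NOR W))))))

By absorption (E AND (E OR v) = E) then distribution ((E AND v) OR (E AND NOT v) = E):
= (V AND (Y NOR W))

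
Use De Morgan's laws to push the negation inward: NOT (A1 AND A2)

NOT A1 OR NOT A2
De Morgan's: NOT(AND of terms) = OR of negations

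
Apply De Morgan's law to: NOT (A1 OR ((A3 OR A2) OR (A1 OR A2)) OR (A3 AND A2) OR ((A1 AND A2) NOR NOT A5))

NOT A1 AND NOT ((A3 OR A2) OR (A1 OR A2)) AND NOT (A3 AND A2) AND NOT ((A1 AND A2) NOR NOT A5)
De Morgan's: NOT(OR of terms) = AND of negations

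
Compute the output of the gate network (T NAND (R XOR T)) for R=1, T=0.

Substituting: (0 NAND (1 XOR 0))
= 1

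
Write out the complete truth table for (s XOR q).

q | s | Output
--------------
0 | 0 | 0
0 | 1 | 1
1 | 0 | 1
1 | 1 | 0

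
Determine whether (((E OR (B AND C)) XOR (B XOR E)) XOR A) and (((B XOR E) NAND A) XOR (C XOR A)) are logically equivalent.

No. Counterexample: with A=0, E=0, C=0, B=0, Expression 1 = 0 but Expression 2 = 1.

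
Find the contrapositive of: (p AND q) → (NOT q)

Contrapositive: q → NOT (p AND q)
Note: A statement and its contrapositive are logically equivalent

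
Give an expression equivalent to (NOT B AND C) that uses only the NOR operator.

(((B NOR B) NOR (B NOR B)) NOR (C NOR C))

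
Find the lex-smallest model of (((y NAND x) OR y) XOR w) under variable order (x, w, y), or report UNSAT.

x=0, w=0, y=0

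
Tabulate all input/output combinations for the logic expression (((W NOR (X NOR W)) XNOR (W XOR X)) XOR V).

W | V | X | Output
------------------
0 | 0 | 0 | 1
0 | 0 | 1 | 1
0 | 1 | 0 | 0
0 | 1 | 1 | 0
1 | 0 | 0 | 0
1 | 0 | 1 | 1
1 | 1 | 0 | 1
1 | 1 | 1 | 0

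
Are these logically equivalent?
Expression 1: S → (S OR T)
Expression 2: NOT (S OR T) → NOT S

Yes, Contrapositive is always equivalent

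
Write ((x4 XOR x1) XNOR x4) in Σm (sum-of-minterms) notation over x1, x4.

Σm(0, 1) = (NOT x1 AND NOT x4) OR (NOT x1 AND x4)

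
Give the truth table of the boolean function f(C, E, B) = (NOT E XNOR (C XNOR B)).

C | E | B | Output
------------------
0 | 0 | 0 | 1
0 | 0 | 1 | 0
0 | 1 | 0 | 0
0 | 1 | 1 | 1
1 | 0 | 0 | 0
1 | 0 | 1 | 1
1 | 1 | 0 | 1
1 | 1 | 1 | 0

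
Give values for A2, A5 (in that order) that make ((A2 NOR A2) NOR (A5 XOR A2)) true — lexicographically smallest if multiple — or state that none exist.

A2=1, A5=1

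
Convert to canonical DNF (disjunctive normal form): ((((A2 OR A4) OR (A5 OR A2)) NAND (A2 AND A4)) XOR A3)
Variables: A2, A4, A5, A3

(NOT A2 AND NOT A4 AND NOT A5 AND NOT A3) OR (NOT A2 AND NOT A4 AND A5 AND NOT A3) OR (NOT A2 AND A4 AND NOT A5 AND NOT A3) OR (NOT A2 AND A4 AND A5 AND NOT A3) OR (A2 AND NOT A4 AND NOT A5 AND NOT A3) OR (A2 AND NOT A4 AND A5 AND NOT A3) OR (A2 AND A4 AND NOT A5 AND A3) OR (A2 AND A4 AND A5 AND A3)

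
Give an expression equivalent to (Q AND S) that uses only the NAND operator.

((Q NAND S) NAND (Q NAND S))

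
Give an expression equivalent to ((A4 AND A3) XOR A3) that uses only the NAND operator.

((((A4 NAND A3) NAND (A4 NAND A3)) NAND (((A4 NAND A3) NAND (A4 NAND A3)) NAND A3)) NAND (A3 NAND (((A4 NAND A3) NAND (A4 NAND A3)) NAND A3)))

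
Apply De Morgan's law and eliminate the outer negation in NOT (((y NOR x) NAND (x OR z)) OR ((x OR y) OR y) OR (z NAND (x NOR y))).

NOT ((y NOR x) NAND (x OR z)) AND NOT ((x OR y) OR y) AND NOT (z NAND (x NOR y))
De Morgan's: NOT(OR of terms) = AND of negations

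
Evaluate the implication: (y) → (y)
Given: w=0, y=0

Antecedent (y) = 0; consequent (y) = 0.
0 → 0 = 1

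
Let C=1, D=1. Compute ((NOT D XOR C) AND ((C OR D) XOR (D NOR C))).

Substituting: ((NOT 1 XOR 1) AND ((1 OR 1) XOR (1 NOR 1)))
= 1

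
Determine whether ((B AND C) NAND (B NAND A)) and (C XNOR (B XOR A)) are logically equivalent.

No. Counterexample: with A=0, B=0, C=1, Expression 1 = 1 but Expression 2 = 0.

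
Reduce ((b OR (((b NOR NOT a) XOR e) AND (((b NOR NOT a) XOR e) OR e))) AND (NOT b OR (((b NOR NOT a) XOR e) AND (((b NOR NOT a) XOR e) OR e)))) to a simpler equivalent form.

By distribution ((E OR v) AND (E OR NOT v) = E) then absorption (E AND (E OR v) = E):
= ((b NOR NOT a) XOR e)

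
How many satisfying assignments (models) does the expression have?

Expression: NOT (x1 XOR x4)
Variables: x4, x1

Satisfying assignments: (0,0), (1,1)
Count: 2 out of 4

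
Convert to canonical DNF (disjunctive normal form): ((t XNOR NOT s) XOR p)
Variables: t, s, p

(NOT t AND NOT s AND p) OR (NOT t AND s AND NOT p) OR (t AND NOT s AND NOT p) OR (t AND s AND p)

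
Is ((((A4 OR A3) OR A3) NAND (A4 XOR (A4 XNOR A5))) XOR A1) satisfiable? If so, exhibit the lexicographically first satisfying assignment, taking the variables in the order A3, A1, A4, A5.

A3=0, A1=0, A4=0, A5=0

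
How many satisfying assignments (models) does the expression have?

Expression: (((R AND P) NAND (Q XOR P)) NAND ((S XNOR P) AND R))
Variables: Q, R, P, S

Satisfying assignments: (0,0,0,0), (0,0,0,1), (0,0,1,0), (0,0,1,1), (0,1,0,1), (0,1,1,0), (0,1,1,1), (1,0,0,0), (1,0,0,1), (1,0,1,0), (1,0,1,1), (1,1,0,1), (1,1,1,0)
Count: 13 out of 16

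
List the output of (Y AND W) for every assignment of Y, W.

Y | W | Output
--------------
0 | 0 | 0
0 | 1 | 0
1 | 0 | 0
1 | 1 | 1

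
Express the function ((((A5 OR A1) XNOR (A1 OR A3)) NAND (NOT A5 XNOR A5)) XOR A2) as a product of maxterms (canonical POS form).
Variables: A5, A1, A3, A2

ΠM(1, 3, 5, 7, 9, 11, 13, 15) = (A5 OR A1 OR A3 OR NOT A2) AND (A5 OR A1 OR NOT A3 OR NOT A2) AND (A5 OR NOT A1 OR A3 OR NOT A2) AND (A5 OR NOT A1 OR NOT A3 OR NOT A2) AND (NOT A5 OR A1 OR A3 OR NOT A2) AND (NOT A5 OR A1 OR NOT A3 OR NOT A2) AND (NOT A5 OR NOT A1 OR A3 OR NOT A2) AND (NOT A5 OR NOT A1 OR NOT A3 OR NOT A2)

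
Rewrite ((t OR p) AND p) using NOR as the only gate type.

((((t NOR p) NOR (t NOR p)) NOR ((t NOR p) NOR (t NOR p))) NOR (p NOR p))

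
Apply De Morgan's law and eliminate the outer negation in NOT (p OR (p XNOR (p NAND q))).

NOT p AND NOT (p XNOR (p NAND q))
De Morgan's: NOT(OR of terms) = AND of negations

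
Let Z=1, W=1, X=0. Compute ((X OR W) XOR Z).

Substituting: ((0 OR 1) XOR 1)
= 0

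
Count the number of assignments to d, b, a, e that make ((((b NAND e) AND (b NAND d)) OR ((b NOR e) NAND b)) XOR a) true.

Satisfying assignments: (0,0,0,0), (0,0,0,1), (0,1,0,0), (0,1,0,1), (1,0,0,0), (1,0,0,1), (1,1,0,0), (1,1,0,1)
Count: 8 out of 16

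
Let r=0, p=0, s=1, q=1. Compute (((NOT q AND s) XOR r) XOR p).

Substituting: (((NOT 1 AND 1) XOR 0) XOR 0)
= 0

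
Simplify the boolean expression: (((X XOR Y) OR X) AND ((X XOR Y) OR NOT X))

By distribution ((E OR v) AND (E OR NOT v) = E):
= (X XOR Y)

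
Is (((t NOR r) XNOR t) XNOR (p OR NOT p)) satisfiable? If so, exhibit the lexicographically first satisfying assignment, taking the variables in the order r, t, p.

r=1, t=0, p=0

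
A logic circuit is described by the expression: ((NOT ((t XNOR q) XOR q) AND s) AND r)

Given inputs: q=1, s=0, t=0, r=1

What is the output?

Substituting: ((NOT ((0 XNOR 1) XOR 1) AND 0) AND 1)
= 0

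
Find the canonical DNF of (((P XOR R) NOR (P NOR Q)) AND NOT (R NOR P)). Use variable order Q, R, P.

(NOT Q AND R AND P) OR (Q AND R AND P)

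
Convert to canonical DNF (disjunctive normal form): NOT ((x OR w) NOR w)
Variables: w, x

(NOT w AND x) OR (w AND NOT x) OR (w AND x)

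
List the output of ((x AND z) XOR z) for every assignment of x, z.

x | z | Output
--------------
0 | 0 | 0
0 | 1 | 1
1 | 0 | 0
1 | 1 | 0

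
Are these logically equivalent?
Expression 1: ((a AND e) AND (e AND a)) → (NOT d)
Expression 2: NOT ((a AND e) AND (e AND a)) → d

No, Inverse is not equivalent to original (counterexample: e=0, d=0, a=0)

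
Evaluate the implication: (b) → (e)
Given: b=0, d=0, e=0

Antecedent (b) = 0; consequent (e) = 0.
0 → 0 = 1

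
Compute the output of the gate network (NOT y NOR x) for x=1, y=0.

Substituting: (NOT 0 NOR 1)
= 0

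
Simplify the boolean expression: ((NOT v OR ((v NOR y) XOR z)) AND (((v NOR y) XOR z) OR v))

By distribution ((E OR v) AND (E OR NOT v) = E):
= ((v NOR y) XOR z)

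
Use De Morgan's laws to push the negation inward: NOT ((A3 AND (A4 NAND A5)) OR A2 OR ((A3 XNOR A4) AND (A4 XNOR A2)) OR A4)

NOT (A3 AND (A4 NAND A5)) AND NOT A2 AND NOT ((A3 XNOR A4) AND (A4 XNOR A2)) AND NOT A4
De Morgan's: NOT(OR of terms) = AND of negations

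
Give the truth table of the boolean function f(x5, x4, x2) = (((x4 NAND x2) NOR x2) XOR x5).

x5 | x4 | x2 | Output
---------------------
0 | 0 | 0 | 0
0 | 0 | 1 | 0
0 | 1 | 0 | 0
0 | 1 | 1 | 0
1 | 0 | 0 | 1
1 | 0 | 1 | 1
1 | 1 | 0 | 1
1 | 1 | 1 | 1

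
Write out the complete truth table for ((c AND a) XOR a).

c | a | Output
--------------
0 | 0 | 0
0 | 1 | 1
1 | 0 | 0
1 | 1 | 0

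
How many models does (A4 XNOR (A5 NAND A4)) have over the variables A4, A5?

Satisfying assignments: (1,0)
Count: 1 out of 4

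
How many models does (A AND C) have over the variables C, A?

Satisfying assignments: (1,1)
Count: 1 out of 4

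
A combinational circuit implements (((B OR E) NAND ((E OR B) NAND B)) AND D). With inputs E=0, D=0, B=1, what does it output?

Substituting: (((1 OR 0) NAND ((0 OR 1) NAND 1)) AND 0)
= 0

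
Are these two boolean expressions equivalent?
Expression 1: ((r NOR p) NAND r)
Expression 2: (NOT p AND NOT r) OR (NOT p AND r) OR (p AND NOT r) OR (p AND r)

Yes, they are equivalent — the two output columns agree on all 4 assignments:
p | r | Expression 1 | Expression 2
-----------------------------------
0 | 0 | 1 | 1
0 | 1 | 1 | 1
1 | 0 | 1 | 1
1 | 1 | 1 | 1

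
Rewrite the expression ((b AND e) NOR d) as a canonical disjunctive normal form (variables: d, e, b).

(NOT d AND NOT e AND NOT b) OR (NOT d AND NOT e AND b) OR (NOT d AND e AND NOT b)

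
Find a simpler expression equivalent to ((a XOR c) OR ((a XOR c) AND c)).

By absorption (E OR (E AND v) = E):
= (a XOR c)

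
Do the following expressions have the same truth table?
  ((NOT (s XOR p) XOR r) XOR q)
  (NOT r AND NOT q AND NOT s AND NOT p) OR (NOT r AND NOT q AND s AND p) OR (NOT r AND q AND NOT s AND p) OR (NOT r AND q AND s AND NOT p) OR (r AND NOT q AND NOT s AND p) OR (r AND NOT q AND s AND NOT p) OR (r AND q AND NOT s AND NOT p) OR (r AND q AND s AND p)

Yes, they are equivalent — the two output columns agree on all 16 assignments:
r | q | s | p | Expression 1 | Expression 2
-------------------------------------------
0 | 0 | 0 | 0 | 1 | 1
0 | 0 | 0 | 1 | 0 | 0
0 | 0 | 1 | 0 | 0 | 0
0 | 0 | 1 | 1 | 1 | 1
0 | 1 | 0 | 0 | 0 | 0
0 | 1 | 0 | 1 | 1 | 1
0 | 1 | 1 | 0 | 1 | 1
0 | 1 | 1 | 1 | 0 | 0
1 | 0 | 0 | 0 | 0 | 0
1 | 0 | 0 | 1 | 1 | 1
1 | 0 | 1 | 0 | 1 | 1
1 | 0 | 1 | 1 | 0 | 0
1 | 1 | 0 | 0 | 1 | 1
1 | 1 | 0 | 1 | 0 | 0
1 | 1 | 1 | 0 | 0 | 0
1 | 1 | 1 | 1 | 1 | 1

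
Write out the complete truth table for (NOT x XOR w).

w | x | Output
--------------
0 | 0 | 1
0 | 1 | 0
1 | 0 | 0
1 | 1 | 1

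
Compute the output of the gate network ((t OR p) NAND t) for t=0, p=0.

Substituting: ((0 OR 0) NAND 0)
= 1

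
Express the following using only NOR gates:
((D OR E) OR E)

((((D NOR E) NOR (D NOR E)) NOR E) NOR (((D NOR E) NOR (D NOR E)) NOR E))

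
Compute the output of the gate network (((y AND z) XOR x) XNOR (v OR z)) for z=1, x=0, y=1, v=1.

Substituting: (((1 AND 1) XOR 0) XNOR (1 OR 1))
= 1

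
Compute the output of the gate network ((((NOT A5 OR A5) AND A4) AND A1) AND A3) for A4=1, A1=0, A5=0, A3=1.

Substituting: ((((NOT 0 OR 0) AND 1) AND 0) AND 1)
= 0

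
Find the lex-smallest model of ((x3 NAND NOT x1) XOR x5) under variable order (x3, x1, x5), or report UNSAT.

x3=0, x1=0, x5=0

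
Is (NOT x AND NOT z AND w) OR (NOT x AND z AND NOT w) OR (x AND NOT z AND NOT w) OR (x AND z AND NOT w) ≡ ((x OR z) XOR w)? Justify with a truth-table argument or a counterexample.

Yes, they are equivalent — the two output columns agree on all 8 assignments:
x | z | w | Expression 1 | Expression 2
---------------------------------------
0 | 0 | 0 | 0 | 0
0 | 0 | 1 | 1 | 1
0 | 1 | 0 | 1 | 1
0 | 1 | 1 | 0 | 0
1 | 0 | 0 | 1 | 1
1 | 0 | 1 | 0 | 0
1 | 1 | 0 | 1 | 1
1 | 1 | 1 | 0 | 0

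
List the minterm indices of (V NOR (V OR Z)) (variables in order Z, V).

Σm(0) = (NOT Z AND NOT V)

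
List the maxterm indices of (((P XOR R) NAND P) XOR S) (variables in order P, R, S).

ΠM(1, 3, 4, 7) = (P OR R OR NOT S) AND (P OR NOT R OR NOT S) AND (NOT P OR R OR S) AND (NOT P OR NOT R OR NOT S)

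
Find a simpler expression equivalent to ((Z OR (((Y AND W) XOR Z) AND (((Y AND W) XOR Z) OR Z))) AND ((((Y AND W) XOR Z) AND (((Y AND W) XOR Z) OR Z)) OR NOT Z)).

By distribution ((E OR v) AND (E OR NOT v) = E) then absorption (E AND (E OR v) = E):
= ((Y AND W) XOR Z)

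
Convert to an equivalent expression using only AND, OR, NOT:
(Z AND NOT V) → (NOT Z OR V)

NOT (Z AND NOT V) OR (NOT Z OR V)
(Implication elimination: A → B = NOT A OR B)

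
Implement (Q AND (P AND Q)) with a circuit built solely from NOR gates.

((Q NOR Q) NOR (((P NOR P) NOR (Q NOR Q)) NOR ((P NOR P) NOR (Q NOR Q))))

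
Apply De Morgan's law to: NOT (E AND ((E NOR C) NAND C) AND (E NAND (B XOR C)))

NOT E OR NOT ((E NOR C) NAND C) OR NOT (E NAND (B XOR C))
De Morgan's: NOT(AND of terms) = OR of negations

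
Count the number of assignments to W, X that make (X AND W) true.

Satisfying assignments: (1,1)
Count: 1 out of 4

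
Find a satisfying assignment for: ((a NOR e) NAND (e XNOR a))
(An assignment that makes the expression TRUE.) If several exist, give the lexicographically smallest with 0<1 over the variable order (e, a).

e=0, a=1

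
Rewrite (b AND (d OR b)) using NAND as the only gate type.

((b NAND ((d NAND d) NAND (b NAND b))) NAND (b NAND ((d NAND d) NAND (b NAND b))))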